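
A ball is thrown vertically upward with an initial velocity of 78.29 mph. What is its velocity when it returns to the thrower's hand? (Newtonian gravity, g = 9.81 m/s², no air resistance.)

By conservation of energy (no air resistance), the ball returns to the throw height with the same speed as launch, but directed downward.
|v_ground| = v₀ = 78.29 mph
v_ground = 78.29 mph (downward)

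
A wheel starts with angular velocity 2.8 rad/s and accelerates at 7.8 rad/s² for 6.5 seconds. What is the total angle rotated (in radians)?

θ = ω₀t + ½αt² = 2.8×6.5 + ½×7.8×6.5² = 182.97 rad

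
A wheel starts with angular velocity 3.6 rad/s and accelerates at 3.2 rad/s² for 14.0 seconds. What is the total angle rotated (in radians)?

θ = ω₀t + ½αt² = 3.6×14.0 + ½×3.2×14.0² = 364.0 rad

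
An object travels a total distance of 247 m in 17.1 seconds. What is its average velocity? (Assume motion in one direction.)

v_avg = Δd / Δt = 247 / 17.1 = 14.44 m/s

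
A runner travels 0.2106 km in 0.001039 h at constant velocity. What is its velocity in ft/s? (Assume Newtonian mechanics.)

d = 0.2106 km × 1000.0 = 210.6 m
t = 0.001039 h × 3600.0 = 3.7404 s
v = d / t = 210.6 / 3.7404 = 56.3041 m/s
v = 56.3041 m/s / 0.3048 = 184.7 ft/s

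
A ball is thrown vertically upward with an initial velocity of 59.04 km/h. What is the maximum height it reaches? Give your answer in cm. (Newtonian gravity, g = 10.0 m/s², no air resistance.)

v₀ = 59.04 km/h × 0.2777777777777778 = 16.4 m/s
h_max = v₀² / (2g) = 16.4² / (2 × 10.0) = 268.96 / 20.0 = 13.448 m
h_max = 13.448 m / 0.01 = 1345 cm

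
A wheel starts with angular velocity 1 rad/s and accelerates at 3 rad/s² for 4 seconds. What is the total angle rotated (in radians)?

θ = ω₀t + ½αt² = 1×4 + ½×3×4² = 28.0 rad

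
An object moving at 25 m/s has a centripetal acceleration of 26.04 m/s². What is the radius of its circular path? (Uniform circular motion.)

r = v²/a_c = 25²/26.04 = 24.0 m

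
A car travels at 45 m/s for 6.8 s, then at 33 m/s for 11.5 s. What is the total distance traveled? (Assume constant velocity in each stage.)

d₁ = v₁t₁ = 45 × 6.8 = 306.0 m
d₂ = v₂t₂ = 33 × 11.5 = 379.5 m
d_total = 306.0 + 379.5 = 685.5 m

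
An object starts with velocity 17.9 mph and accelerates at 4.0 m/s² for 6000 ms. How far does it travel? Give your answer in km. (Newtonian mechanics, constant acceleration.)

v₀ = 17.9 mph × 0.44704 = 8.00202 m/s
t = 6000 ms × 0.001 = 6.0 s
d = v₀ × t + ½ × a × t² = 8.00202 × 6.0 + 0.5 × 4.0 × 6.0² = 120.012 m
d = 120.012 m / 1000.0 = 0.12 km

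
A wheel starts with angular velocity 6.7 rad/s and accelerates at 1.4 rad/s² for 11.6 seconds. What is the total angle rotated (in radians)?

θ = ω₀t + ½αt² = 6.7×11.6 + ½×1.4×11.6² = 171.91 rad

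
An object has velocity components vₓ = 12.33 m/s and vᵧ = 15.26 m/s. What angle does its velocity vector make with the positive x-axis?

θ = arctan(vᵧ/vₓ) = arctan(15.26/12.33) = 51.06°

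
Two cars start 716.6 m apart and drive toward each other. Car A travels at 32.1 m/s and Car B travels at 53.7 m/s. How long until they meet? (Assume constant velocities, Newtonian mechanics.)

Combined speed: v_combined = 32.1 + 53.7 = 85.8 m/s
Time to meet: t = d/v_combined = 716.6/85.8 = 8.35 s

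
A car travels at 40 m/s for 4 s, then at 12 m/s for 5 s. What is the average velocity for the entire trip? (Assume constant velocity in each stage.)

d₁ = v₁t₁ = 40 × 4 = 160 m
d₂ = v₂t₂ = 12 × 5 = 60 m
d_total = 220 m, t_total = 9 s
v_avg = d_total/t_total = 220/9 = 24.44 m/s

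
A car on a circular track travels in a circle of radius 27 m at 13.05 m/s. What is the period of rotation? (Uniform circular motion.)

T = 2πr/v = 2π×27/13.05 = 13.0 s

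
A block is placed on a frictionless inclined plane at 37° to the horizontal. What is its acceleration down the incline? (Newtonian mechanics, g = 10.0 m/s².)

a = g sin(θ) = 10.0 × sin(37°) = 10.0 × 0.6018 = 6.02 m/s²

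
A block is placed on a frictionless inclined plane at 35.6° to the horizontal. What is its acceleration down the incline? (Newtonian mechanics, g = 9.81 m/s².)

a = g sin(θ) = 9.81 × sin(35.6°) = 9.81 × 0.5821 = 5.71 m/s²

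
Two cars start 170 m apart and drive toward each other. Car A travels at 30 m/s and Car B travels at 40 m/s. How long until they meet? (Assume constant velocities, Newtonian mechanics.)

Combined speed: v_combined = 30 + 40 = 70 m/s
Time to meet: t = d/v_combined = 170/70 = 2.43 s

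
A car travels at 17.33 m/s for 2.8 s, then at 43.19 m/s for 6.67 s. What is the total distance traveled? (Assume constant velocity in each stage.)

d₁ = v₁t₁ = 17.33 × 2.8 = 48.524 m
d₂ = v₂t₂ = 43.19 × 6.67 = 288.0773 m
d_total = 48.524 + 288.0773 = 336.6 m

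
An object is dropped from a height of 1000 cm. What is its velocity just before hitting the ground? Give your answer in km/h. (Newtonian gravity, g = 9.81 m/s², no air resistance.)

h = 1000 cm × 0.01 = 10.0 m
v = √(2gh) = √(2 × 9.81 × 10.0) = 14.0071 m/s
v = 14.0071 m/s / 0.2777777777777778 = 50.43 km/h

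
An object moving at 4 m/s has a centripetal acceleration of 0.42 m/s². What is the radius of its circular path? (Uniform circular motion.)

r = v²/a_c = 4²/0.42 = 38.1 m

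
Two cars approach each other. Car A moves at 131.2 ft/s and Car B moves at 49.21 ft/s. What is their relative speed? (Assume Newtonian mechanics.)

v_rel = v_A + v_B = 131.2 + 49.21 = 180.41 ft/s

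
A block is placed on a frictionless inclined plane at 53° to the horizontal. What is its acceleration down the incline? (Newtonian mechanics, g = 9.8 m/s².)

a = g sin(θ) = 9.8 × sin(53°) = 9.8 × 0.7986 = 7.83 m/s²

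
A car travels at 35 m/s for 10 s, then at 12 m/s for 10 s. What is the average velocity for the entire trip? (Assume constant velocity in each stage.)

d₁ = v₁t₁ = 35 × 10 = 350 m
d₂ = v₂t₂ = 12 × 10 = 120 m
d_total = 470 m, t_total = 20 s
v_avg = d_total/t_total = 470/20 = 23.5 m/s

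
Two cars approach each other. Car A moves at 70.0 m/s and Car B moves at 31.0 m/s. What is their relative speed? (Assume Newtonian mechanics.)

v_rel = v_A + v_B = 70.0 + 31.0 = 101.0 m/s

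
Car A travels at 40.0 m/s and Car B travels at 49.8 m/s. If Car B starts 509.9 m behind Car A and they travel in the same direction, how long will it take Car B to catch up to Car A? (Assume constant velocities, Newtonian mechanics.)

Relative speed: v_rel = 49.8 - 40.0 = 9.8 m/s
Time to catch: t = d₀/v_rel = 509.9/9.8 = 52.03 s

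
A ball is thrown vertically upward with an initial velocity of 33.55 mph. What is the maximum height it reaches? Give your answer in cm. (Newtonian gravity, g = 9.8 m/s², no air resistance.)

v₀ = 33.55 mph × 0.44704 = 14.9982 m/s
h_max = v₀² / (2g) = 14.9982² / (2 × 9.8) = 224.946 / 19.6 = 11.4768 m
h_max = 11.4768 m / 0.01 = 1148 cm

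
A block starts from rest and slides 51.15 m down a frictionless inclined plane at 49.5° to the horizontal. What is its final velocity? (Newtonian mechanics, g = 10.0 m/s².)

a = g sin(θ) = 10.0 × sin(49.5°) = 7.6041 m/s²
v = √(2ad) = √(2 × 7.6041 × 51.15) = 27.89 m/s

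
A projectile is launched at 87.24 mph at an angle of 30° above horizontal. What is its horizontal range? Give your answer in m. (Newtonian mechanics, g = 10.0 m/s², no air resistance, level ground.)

v₀ = 87.24 mph × 0.44704 = 38.9998 m/s
R = v₀² × sin(2θ) / g = 38.9998² × sin(2 × 30°) / 10.0 = 1520.98 × 0.866025 / 10.0 = 131.7 m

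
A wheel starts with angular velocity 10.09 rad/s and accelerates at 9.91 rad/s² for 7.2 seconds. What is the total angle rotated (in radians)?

θ = ω₀t + ½αt² = 10.09×7.2 + ½×9.91×7.2² = 329.52 rad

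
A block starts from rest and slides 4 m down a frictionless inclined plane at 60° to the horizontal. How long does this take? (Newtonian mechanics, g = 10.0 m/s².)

a = g sin(θ) = 10.0 × sin(60°) = 8.6603 m/s²
t = √(2d/a) = √(2 × 4 / 8.6603) = 0.96 s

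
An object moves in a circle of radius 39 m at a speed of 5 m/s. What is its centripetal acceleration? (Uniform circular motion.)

a_c = v²/r = 5²/39 = 25/39 = 0.64 m/s²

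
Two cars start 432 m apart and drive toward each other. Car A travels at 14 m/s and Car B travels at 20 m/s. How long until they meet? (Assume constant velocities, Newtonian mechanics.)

Combined speed: v_combined = 14 + 20 = 34 m/s
Time to meet: t = d/v_combined = 432/34 = 12.71 s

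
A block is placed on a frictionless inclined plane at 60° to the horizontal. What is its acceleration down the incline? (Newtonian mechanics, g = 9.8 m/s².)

a = g sin(θ) = 9.8 × sin(60°) = 9.8 × 0.866 = 8.49 m/s²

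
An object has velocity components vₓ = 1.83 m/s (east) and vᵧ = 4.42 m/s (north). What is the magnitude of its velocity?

|v| = √(vₓ² + vᵧ²) = √(1.83² + 4.42²) = √(22.8853) = 4.78 m/s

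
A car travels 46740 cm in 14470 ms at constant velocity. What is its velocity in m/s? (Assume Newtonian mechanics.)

d = 46740 cm × 0.01 = 467.4 m
t = 14470 ms × 0.001 = 14.47 s
v = d / t = 467.4 / 14.47 = 32.3 m/s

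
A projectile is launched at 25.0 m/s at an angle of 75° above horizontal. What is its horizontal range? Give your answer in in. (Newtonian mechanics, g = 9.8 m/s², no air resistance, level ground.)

R = v₀² × sin(2θ) / g = 25.0² × sin(2 × 75°) / 9.8 = 625.0 × 0.5 / 9.8 = 31.8878 m
R = 31.8878 m / 0.0254 = 1255 in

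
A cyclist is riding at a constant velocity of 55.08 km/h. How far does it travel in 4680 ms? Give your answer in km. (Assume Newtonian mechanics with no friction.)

v = 55.08 km/h × 0.2777777777777778 = 15.3 m/s
t = 4680 ms × 0.001 = 4.68 s
d = v × t = 15.3 × 4.68 = 71.604 m
d = 71.604 m / 1000.0 = 0.0716 km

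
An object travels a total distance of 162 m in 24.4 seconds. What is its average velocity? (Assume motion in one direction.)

v_avg = Δd / Δt = 162 / 24.4 = 6.64 m/s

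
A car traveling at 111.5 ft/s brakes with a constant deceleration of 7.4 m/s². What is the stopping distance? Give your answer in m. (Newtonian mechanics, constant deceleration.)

v₀ = 111.5 ft/s × 0.3048 = 33.9852 m/s
d = v₀² / (2a) = 33.9852² / (2 × 7.4) = 1154.99 / 14.8 = 78.04 m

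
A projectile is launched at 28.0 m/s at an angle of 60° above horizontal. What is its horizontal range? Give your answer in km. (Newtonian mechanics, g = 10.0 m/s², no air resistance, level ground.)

R = v₀² × sin(2θ) / g = 28.0² × sin(2 × 60°) / 10.0 = 784.0 × 0.866025 / 10.0 = 67.8964 m
R = 67.8964 m / 1000.0 = 0.0679 km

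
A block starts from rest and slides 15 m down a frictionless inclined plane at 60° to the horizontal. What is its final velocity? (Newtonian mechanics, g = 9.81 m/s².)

a = g sin(θ) = 9.81 × sin(60°) = 8.4957 m/s²
v = √(2ad) = √(2 × 8.4957 × 15) = 15.96 m/s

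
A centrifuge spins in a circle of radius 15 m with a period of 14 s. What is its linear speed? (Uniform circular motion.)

v = 2πr/T = 2π×15/14 = 6.73 m/s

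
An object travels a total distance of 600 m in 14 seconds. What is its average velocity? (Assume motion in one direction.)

v_avg = Δd / Δt = 600 / 14 = 42.86 m/s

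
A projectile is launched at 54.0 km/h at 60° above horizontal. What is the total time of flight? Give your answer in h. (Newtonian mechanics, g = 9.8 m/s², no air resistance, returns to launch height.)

v₀ = 54.0 km/h × 0.2777777777777778 = 15.0 m/s
T = 2 × v₀ × sin(θ) / g = 2 × 15.0 × sin(60°) / 9.8 = 2 × 15.0 × 0.866025 / 9.8 = 2.6511 s
T = 2.6511 s / 3600.0 = 0.0007364 h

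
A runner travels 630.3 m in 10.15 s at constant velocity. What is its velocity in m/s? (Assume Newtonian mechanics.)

v = d / t = 630.3 / 10.15 = 62.1 m/s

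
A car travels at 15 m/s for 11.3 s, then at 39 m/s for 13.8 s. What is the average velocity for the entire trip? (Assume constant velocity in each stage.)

d₁ = v₁t₁ = 15 × 11.3 = 169.5 m
d₂ = v₂t₂ = 39 × 13.8 = 538.2 m
d_total = 707.7 m, t_total = 25.1 s
v_avg = d_total/t_total = 707.7/25.1 = 28.2 m/s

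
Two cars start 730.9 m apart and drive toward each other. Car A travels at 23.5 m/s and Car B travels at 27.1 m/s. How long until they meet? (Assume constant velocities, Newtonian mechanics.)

Combined speed: v_combined = 23.5 + 27.1 = 50.6 m/s
Time to meet: t = d/v_combined = 730.9/50.6 = 14.44 s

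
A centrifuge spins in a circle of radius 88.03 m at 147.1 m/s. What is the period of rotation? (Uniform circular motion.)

T = 2πr/v = 2π×88.03/147.1 = 3.76 s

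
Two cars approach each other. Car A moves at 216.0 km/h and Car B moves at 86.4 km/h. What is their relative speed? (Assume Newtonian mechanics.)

v_rel = v_A + v_B = 216.0 + 86.4 = 302.4 km/h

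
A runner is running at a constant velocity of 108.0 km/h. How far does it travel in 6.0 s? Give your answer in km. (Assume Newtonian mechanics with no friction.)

v = 108.0 km/h × 0.2777777777777778 = 30.0 m/s
d = v × t = 30.0 × 6.0 = 180.0 m
d = 180.0 m / 1000.0 = 0.18 km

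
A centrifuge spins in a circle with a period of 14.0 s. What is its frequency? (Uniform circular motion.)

f = 1/T = 1/14.0 = 0.0714 Hz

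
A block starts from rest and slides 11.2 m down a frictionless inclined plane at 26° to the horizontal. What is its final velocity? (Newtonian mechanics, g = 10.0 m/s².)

a = g sin(θ) = 10.0 × sin(26°) = 4.3837 m/s²
v = √(2ad) = √(2 × 4.3837 × 11.2) = 9.91 m/s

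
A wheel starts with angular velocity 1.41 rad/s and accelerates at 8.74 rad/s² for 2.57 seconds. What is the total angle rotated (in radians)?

θ = ω₀t + ½αt² = 1.41×2.57 + ½×8.74×2.57² = 32.49 rad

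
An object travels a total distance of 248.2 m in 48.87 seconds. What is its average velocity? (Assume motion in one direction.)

v_avg = Δd / Δt = 248.2 / 48.87 = 5.08 m/s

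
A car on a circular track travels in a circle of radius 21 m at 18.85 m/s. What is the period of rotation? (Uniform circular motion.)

T = 2πr/v = 2π×21/18.85 = 7.0 s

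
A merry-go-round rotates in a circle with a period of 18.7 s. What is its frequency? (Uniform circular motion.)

f = 1/T = 1/18.7 = 0.0535 Hz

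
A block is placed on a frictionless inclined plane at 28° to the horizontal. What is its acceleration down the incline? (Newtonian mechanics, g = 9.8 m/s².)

a = g sin(θ) = 9.8 × sin(28°) = 9.8 × 0.4695 = 4.6 m/s²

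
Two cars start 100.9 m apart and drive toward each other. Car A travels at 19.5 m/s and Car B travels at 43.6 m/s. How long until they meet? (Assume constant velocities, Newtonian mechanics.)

Combined speed: v_combined = 19.5 + 43.6 = 63.1 m/s
Time to meet: t = d/v_combined = 100.9/63.1 = 1.6 s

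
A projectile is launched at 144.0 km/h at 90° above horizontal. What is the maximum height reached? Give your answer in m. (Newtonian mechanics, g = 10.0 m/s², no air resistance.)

v₀ = 144.0 km/h × 0.2777777777777778 = 40.0 m/s
H = v₀² × sin²(θ) / (2g) = 40.0² × sin(90°)² / (2 × 10.0) = 1600.0 × 1.0 / 20.0 = 80.0 m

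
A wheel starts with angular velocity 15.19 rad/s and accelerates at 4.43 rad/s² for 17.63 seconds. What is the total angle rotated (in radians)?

θ = ω₀t + ½αt² = 15.19×17.63 + ½×4.43×17.63² = 956.26 rad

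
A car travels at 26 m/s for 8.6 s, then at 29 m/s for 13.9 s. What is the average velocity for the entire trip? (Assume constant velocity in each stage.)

d₁ = v₁t₁ = 26 × 8.6 = 223.6 m
d₂ = v₂t₂ = 29 × 13.9 = 403.1 m
d_total = 626.7 m, t_total = 22.5 s
v_avg = d_total/t_total = 626.7/22.5 = 27.85 m/s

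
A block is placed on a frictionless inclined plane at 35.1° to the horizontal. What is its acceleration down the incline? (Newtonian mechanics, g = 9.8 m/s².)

a = g sin(θ) = 9.8 × sin(35.1°) = 9.8 × 0.57501 = 5.64 m/s²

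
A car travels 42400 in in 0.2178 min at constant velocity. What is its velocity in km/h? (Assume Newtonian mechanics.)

d = 42400 in × 0.0254 = 1076.96 m
t = 0.2178 min × 60.0 = 13.068 s
v = d / t = 1076.96 / 13.068 = 82.412 m/s
v = 82.412 m/s / 0.2777777777777778 = 296.7 km/h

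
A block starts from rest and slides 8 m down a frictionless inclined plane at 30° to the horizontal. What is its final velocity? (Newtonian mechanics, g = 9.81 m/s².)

a = g sin(θ) = 9.81 × sin(30°) = 4.905 m/s²
v = √(2ad) = √(2 × 4.905 × 8) = 8.86 m/s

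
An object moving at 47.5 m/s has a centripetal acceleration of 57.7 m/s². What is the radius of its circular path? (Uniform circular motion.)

r = v²/a_c = 47.5²/57.7 = 39.1 m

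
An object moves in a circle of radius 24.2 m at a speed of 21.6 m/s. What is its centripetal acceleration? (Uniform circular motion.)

a_c = v²/r = 21.6²/24.2 = 466.56/24.2 = 19.28 m/s²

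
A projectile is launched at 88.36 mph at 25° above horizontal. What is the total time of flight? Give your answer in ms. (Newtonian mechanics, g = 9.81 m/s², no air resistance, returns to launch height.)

v₀ = 88.36 mph × 0.44704 = 39.5005 m/s
T = 2 × v₀ × sin(θ) / g = 2 × 39.5005 × sin(25°) / 9.81 = 2 × 39.5005 × 0.422618 / 9.81 = 3.40339 s
T = 3.40339 s / 0.001 = 3403 ms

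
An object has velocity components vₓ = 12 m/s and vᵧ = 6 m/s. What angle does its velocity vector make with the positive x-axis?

θ = arctan(vᵧ/vₓ) = arctan(6/12) = 26.57°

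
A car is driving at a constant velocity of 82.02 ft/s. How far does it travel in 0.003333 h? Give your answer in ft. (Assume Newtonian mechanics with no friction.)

v = 82.02 ft/s × 0.3048 = 24.9997 m/s
t = 0.003333 h × 3600.0 = 11.9988 s
d = v × t = 24.9997 × 11.9988 = 299.966 m
d = 299.966 m / 0.3048 = 984.1 ft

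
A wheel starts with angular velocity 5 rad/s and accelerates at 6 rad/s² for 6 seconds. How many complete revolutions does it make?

θ = ω₀t + ½αt² = 5×6 + ½×6×6² = 138.0 rad
Total revolutions = θ/(2π) = 138.0/(2π) = 21.96
Complete revolutions = ⌊21.96⌋ = 21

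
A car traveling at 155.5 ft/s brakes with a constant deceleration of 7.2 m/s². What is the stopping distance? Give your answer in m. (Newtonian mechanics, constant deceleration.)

v₀ = 155.5 ft/s × 0.3048 = 47.3964 m/s
d = v₀² / (2a) = 47.3964² / (2 × 7.2) = 2246.42 / 14.4 = 156.0 m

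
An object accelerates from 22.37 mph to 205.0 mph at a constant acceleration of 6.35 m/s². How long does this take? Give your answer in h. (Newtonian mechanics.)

v₀ = 22.37 mph × 0.44704 = 10.0003 m/s
v = 205.0 mph × 0.44704 = 91.6432 m/s
t = (v - v₀) / a = (91.6432 - 10.0003) / 6.35 = 12.8571 s
t = 12.8571 s / 3600.0 = 0.003571 h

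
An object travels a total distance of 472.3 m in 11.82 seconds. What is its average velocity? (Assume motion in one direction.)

v_avg = Δd / Δt = 472.3 / 11.82 = 39.96 m/s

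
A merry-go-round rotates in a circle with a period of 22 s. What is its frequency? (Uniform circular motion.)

f = 1/T = 1/22 = 0.0455 Hz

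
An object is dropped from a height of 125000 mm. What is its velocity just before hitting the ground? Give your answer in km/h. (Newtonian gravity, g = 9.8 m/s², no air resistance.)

h = 125000 mm × 0.001 = 125.0 m
v = √(2gh) = √(2 × 9.8 × 125.0) = 49.4975 m/s
v = 49.4975 m/s / 0.2777777777777778 = 178.2 km/h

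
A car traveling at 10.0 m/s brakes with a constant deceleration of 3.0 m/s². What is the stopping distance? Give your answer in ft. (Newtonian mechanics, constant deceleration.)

d = v₀² / (2a) = 10.0² / (2 × 3.0) = 100.0 / 6.0 = 16.6667 m
d = 16.6667 m / 0.3048 = 54.68 ft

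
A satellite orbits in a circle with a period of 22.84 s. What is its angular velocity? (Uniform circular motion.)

ω = 2π/T = 2π/22.84 = 0.2751 rad/s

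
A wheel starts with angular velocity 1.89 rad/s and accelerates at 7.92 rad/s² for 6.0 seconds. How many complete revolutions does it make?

θ = ω₀t + ½αt² = 1.89×6.0 + ½×7.92×6.0² = 153.9 rad
Total revolutions = θ/(2π) = 153.9/(2π) = 24.49
Complete revolutions = ⌊24.49⌋ = 24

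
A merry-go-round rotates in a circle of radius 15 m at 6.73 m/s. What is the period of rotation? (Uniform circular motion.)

T = 2πr/v = 2π×15/6.73 = 14.0 s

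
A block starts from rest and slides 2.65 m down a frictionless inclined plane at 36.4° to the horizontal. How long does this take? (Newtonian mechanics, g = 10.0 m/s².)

a = g sin(θ) = 10.0 × sin(36.4°) = 5.9342 m/s²
t = √(2d/a) = √(2 × 2.65 / 5.9342) = 0.95 s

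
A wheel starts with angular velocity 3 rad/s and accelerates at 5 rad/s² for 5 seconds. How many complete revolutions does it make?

θ = ω₀t + ½αt² = 3×5 + ½×5×5² = 77.5 rad
Total revolutions = θ/(2π) = 77.5/(2π) = 12.33
Complete revolutions = ⌊12.33⌋ = 12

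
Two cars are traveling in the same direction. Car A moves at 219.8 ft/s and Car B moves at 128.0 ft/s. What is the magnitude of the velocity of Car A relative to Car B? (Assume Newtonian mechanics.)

v_rel = |v_A - v_B| = |219.8 - 128.0| = 91.8 ft/s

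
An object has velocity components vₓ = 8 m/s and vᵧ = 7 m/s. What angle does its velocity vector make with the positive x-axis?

θ = arctan(vᵧ/vₓ) = arctan(7/8) = 41.19°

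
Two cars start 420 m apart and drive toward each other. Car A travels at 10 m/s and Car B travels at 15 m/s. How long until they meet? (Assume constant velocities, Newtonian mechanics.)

Combined speed: v_combined = 10 + 15 = 25 m/s
Time to meet: t = d/v_combined = 420/25 = 16.8 s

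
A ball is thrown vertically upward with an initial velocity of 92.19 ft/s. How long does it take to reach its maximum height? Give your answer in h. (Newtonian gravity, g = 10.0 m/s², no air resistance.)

v₀ = 92.19 ft/s × 0.3048 = 28.0995 m/s
t_up = v₀ / g = 28.0995 / 10.0 = 2.80995 s
t_up = 2.80995 s / 3600.0 = 0.0007805 h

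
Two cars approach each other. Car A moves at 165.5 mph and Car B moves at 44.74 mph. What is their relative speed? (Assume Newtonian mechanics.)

v_rel = v_A + v_B = 165.5 + 44.74 = 210.24 mph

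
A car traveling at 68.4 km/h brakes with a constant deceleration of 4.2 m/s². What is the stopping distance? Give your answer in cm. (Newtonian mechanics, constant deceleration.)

v₀ = 68.4 km/h × 0.2777777777777778 = 19.0 m/s
d = v₀² / (2a) = 19.0² / (2 × 4.2) = 361.0 / 8.4 = 42.9762 m
d = 42.9762 m / 0.01 = 4298 cm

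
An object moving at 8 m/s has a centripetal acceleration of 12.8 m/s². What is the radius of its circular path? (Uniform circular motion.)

r = v²/a_c = 8²/12.8 = 5.0 m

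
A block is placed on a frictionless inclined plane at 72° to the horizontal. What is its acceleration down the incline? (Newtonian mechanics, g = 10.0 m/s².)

a = g sin(θ) = 10.0 × sin(72°) = 10.0 × 0.9511 = 9.51 m/s²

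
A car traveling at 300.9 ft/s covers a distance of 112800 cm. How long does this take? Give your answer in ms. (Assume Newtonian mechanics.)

d = 112800 cm × 0.01 = 1128.0 m
v = 300.9 ft/s × 0.3048 = 91.7143 m/s
t = d / v = 1128.0 / 91.7143 = 12.2991 s
t = 12.2991 s / 0.001 = 12300 ms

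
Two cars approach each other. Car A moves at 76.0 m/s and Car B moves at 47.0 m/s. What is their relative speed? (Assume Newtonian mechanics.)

v_rel = v_A + v_B = 76.0 + 47.0 = 123.0 m/s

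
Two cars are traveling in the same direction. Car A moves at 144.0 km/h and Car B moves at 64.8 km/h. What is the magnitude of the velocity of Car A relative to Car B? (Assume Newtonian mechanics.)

v_rel = |v_A - v_B| = |144.0 - 64.8| = 79.2 km/h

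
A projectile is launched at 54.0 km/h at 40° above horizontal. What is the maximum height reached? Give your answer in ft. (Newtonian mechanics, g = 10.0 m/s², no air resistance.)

v₀ = 54.0 km/h × 0.2777777777777778 = 15.0 m/s
H = v₀² × sin²(θ) / (2g) = 15.0² × sin(40°)² / (2 × 10.0) = 225.0 × 0.413176 / 20.0 = 4.64823 m
H = 4.64823 m / 0.3048 = 15.25 ft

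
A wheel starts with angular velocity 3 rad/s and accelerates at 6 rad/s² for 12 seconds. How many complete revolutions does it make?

θ = ω₀t + ½αt² = 3×12 + ½×6×12² = 468.0 rad
Total revolutions = θ/(2π) = 468.0/(2π) = 74.48
Complete revolutions = ⌊74.48⌋ = 74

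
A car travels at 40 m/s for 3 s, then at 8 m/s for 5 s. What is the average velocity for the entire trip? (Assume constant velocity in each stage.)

d₁ = v₁t₁ = 40 × 3 = 120 m
d₂ = v₂t₂ = 8 × 5 = 40 m
d_total = 160 m, t_total = 8 s
v_avg = d_total/t_total = 160/8 = 20.0 m/s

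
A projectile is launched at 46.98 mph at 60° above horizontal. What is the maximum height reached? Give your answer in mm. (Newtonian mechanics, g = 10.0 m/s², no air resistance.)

v₀ = 46.98 mph × 0.44704 = 21.0019 m/s
H = v₀² × sin²(θ) / (2g) = 21.0019² × sin(60°)² / (2 × 10.0) = 441.08 × 0.75 / 20.0 = 16.5405 m
H = 16.5405 m / 0.001 = 16540 mm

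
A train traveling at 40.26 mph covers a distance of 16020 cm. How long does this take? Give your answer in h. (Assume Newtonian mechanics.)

d = 16020 cm × 0.01 = 160.2 m
v = 40.26 mph × 0.44704 = 17.9978 m/s
t = d / v = 160.2 / 17.9978 = 8.90109 s
t = 8.90109 s / 3600.0 = 0.002473 h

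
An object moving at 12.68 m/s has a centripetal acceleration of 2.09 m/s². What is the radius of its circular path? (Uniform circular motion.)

r = v²/a_c = 12.68²/2.09 = 76.93 m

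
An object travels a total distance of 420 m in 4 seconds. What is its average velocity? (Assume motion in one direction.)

v_avg = Δd / Δt = 420 / 4 = 105.0 m/s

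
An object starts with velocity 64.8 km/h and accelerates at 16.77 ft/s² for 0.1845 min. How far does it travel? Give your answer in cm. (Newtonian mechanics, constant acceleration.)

v₀ = 64.8 km/h × 0.2777777777777778 = 18.0 m/s
a = 16.77 ft/s² × 0.3048 = 5.1115 m/s²
t = 0.1845 min × 60.0 = 11.07 s
d = v₀ × t + ½ × a × t² = 18.0 × 11.07 + 0.5 × 5.1115 × 11.07² = 512.454 m
d = 512.454 m / 0.01 = 51250 cm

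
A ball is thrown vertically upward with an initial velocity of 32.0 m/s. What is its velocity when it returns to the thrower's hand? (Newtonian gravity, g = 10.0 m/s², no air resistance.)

By conservation of energy (no air resistance), the ball returns to the throw height with the same speed as launch, but directed downward.
|v_ground| = v₀ = 32.0 m/s
v_ground = 32.0 m/s (downward)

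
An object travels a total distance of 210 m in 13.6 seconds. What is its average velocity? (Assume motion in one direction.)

v_avg = Δd / Δt = 210 / 13.6 = 15.44 m/s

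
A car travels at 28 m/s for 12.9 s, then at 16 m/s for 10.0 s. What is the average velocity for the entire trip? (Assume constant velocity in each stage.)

d₁ = v₁t₁ = 28 × 12.9 = 361.2 m
d₂ = v₂t₂ = 16 × 10.0 = 160.0 m
d_total = 521.2 m, t_total = 22.9 s
v_avg = d_total/t_total = 521.2/22.9 = 22.76 m/s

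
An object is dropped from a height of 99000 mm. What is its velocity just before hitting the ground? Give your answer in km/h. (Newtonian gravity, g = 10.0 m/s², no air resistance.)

h = 99000 mm × 0.001 = 99.0 m
v = √(2gh) = √(2 × 10.0 × 99.0) = 44.4972 m/s
v = 44.4972 m/s / 0.2777777777777778 = 160.2 km/h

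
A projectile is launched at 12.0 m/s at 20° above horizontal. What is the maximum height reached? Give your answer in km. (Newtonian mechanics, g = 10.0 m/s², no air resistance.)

H = v₀² × sin²(θ) / (2g) = 12.0² × sin(20°)² / (2 × 10.0) = 144.0 × 0.116978 / 20.0 = 0.842242 m
H = 0.842242 m / 1000.0 = 0.0008422 km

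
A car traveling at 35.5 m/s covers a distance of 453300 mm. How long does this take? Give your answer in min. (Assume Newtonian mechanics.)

d = 453300 mm × 0.001 = 453.3 m
t = d / v = 453.3 / 35.5 = 12.769 s
t = 12.769 s / 60.0 = 0.2128 min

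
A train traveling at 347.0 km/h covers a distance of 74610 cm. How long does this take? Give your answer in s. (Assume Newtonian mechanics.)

d = 74610 cm × 0.01 = 746.1 m
v = 347.0 km/h × 0.2777777777777778 = 96.3889 m/s
t = d / v = 746.1 / 96.3889 = 7.741 s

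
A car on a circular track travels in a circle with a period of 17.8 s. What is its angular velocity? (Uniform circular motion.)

ω = 2π/T = 2π/17.8 = 0.353 rad/s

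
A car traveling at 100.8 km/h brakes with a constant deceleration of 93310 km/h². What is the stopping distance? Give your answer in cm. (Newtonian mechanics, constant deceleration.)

v₀ = 100.8 km/h × 0.2777777777777778 = 28.0 m/s
a = 93310 km/h² × 7.716049382716049e-05 = 7.19985 m/s²
d = v₀² / (2a) = 28.0² / (2 × 7.19985) = 784.0 / 14.3997 = 54.4456 m
d = 54.4456 m / 0.01 = 5445 cm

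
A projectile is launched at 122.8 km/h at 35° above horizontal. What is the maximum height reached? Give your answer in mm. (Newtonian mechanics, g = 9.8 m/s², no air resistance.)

v₀ = 122.8 km/h × 0.2777777777777778 = 34.1111 m/s
H = v₀² × sin²(θ) / (2g) = 34.1111² × sin(35°)² / (2 × 9.8) = 1163.57 × 0.32899 / 19.6 = 19.5308 m
H = 19.5308 m / 0.001 = 19530 mm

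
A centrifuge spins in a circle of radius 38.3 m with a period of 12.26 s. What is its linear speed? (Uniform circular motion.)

v = 2πr/T = 2π×38.3/12.26 = 19.63 m/s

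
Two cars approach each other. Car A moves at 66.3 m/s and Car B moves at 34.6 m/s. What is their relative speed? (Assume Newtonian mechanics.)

v_rel = v_A + v_B = 66.3 + 34.6 = 100.9 m/s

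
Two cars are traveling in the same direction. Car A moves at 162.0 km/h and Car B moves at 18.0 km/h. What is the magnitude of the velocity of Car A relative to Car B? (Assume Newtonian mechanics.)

v_rel = |v_A - v_B| = |162.0 - 18.0| = 144.0 km/h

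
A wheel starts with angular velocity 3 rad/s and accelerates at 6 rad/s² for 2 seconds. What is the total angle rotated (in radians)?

θ = ω₀t + ½αt² = 3×2 + ½×6×2² = 18.0 rad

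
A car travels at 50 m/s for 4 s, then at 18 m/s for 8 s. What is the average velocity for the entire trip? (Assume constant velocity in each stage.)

d₁ = v₁t₁ = 50 × 4 = 200 m
d₂ = v₂t₂ = 18 × 8 = 144 m
d_total = 344 m, t_total = 12 s
v_avg = d_total/t_total = 344/12 = 28.67 m/s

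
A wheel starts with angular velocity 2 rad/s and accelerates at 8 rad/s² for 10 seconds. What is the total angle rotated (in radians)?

θ = ω₀t + ½αt² = 2×10 + ½×8×10² = 420.0 rad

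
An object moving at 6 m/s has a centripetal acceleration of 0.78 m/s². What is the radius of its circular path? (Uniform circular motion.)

r = v²/a_c = 6²/0.78 = 46.15 m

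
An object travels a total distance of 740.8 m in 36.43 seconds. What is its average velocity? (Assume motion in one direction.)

v_avg = Δd / Δt = 740.8 / 36.43 = 20.33 m/s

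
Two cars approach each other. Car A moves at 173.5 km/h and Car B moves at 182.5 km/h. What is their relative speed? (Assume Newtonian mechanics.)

v_rel = v_A + v_B = 173.5 + 182.5 = 356.0 km/h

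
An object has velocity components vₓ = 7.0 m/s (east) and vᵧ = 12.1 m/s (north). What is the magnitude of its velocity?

|v| = √(vₓ² + vᵧ²) = √(7.0² + 12.1²) = √(195.41) = 13.98 m/s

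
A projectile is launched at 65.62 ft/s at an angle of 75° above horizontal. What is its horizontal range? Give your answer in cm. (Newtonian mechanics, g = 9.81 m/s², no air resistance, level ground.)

v₀ = 65.62 ft/s × 0.3048 = 20.001 m/s
R = v₀² × sin(2θ) / g = 20.001² × sin(2 × 75°) / 9.81 = 400.04 × 0.5 / 9.81 = 20.3894 m
R = 20.3894 m / 0.01 = 2039 cm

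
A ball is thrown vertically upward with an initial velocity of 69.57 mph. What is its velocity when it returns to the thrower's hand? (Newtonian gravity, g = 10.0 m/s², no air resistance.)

By conservation of energy (no air resistance), the ball returns to the throw height with the same speed as launch, but directed downward.
|v_ground| = v₀ = 69.57 mph
v_ground = 69.57 mph (downward)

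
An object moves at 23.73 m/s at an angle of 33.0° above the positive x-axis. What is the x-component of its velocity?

vₓ = v cos(θ) = 23.73 × cos(33.0°) = 19.9 m/s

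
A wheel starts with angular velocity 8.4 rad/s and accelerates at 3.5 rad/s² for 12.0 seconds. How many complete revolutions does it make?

θ = ω₀t + ½αt² = 8.4×12.0 + ½×3.5×12.0² = 352.8 rad
Total revolutions = θ/(2π) = 352.8/(2π) = 56.15
Complete revolutions = ⌊56.15⌋ = 56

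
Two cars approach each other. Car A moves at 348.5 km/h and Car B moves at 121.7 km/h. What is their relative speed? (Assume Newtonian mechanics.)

v_rel = v_A + v_B = 348.5 + 121.7 = 470.2 km/h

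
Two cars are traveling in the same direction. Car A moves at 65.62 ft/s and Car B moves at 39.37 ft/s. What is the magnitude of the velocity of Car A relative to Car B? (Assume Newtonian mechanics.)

v_rel = |v_A - v_B| = |65.62 - 39.37| = 26.25 ft/s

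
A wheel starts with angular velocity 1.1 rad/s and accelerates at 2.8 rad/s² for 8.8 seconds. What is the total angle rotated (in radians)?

θ = ω₀t + ½αt² = 1.1×8.8 + ½×2.8×8.8² = 118.1 rad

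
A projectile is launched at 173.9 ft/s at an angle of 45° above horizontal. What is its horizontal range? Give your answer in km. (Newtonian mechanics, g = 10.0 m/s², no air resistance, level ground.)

v₀ = 173.9 ft/s × 0.3048 = 53.00472 m/s
R = v₀² × sin(2θ) / g = 53.00472² × sin(2 × 45°) / 10.0 = 2809.5003 × 1.0 / 10.0 = 280.95003 m
R = 280.95003 m / 1000.0 = 0.281 km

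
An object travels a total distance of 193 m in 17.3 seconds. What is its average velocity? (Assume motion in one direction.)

v_avg = Δd / Δt = 193 / 17.3 = 11.16 m/s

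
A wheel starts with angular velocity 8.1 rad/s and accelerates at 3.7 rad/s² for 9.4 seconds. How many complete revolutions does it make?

θ = ω₀t + ½αt² = 8.1×9.4 + ½×3.7×9.4² = 239.606 rad
Total revolutions = θ/(2π) = 239.606/(2π) = 38.13
Complete revolutions = ⌊38.13⌋ = 38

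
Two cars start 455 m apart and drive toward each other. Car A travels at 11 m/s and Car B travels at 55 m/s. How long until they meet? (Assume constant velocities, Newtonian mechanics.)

Combined speed: v_combined = 11 + 55 = 66 m/s
Time to meet: t = d/v_combined = 455/66 = 6.89 s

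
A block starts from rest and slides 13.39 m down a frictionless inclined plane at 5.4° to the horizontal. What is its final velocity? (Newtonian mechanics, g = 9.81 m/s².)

a = g sin(θ) = 9.81 × sin(5.4°) = 0.9232 m/s²
v = √(2ad) = √(2 × 0.9232 × 13.39) = 4.97 m/s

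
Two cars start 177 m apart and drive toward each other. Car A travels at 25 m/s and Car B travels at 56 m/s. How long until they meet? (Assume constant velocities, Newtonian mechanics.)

Combined speed: v_combined = 25 + 56 = 81 m/s
Time to meet: t = d/v_combined = 177/81 = 2.19 s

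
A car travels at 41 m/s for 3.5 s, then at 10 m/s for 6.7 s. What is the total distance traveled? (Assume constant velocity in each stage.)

d₁ = v₁t₁ = 41 × 3.5 = 143.5 m
d₂ = v₂t₂ = 10 × 6.7 = 67.0 m
d_total = 143.5 + 67.0 = 210.5 m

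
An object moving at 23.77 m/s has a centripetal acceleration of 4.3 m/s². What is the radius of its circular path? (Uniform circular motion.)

r = v²/a_c = 23.77²/4.3 = 131.4 m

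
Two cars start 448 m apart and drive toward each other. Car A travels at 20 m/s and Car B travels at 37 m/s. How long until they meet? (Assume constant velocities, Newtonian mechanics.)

Combined speed: v_combined = 20 + 37 = 57 m/s
Time to meet: t = d/v_combined = 448/57 = 7.86 s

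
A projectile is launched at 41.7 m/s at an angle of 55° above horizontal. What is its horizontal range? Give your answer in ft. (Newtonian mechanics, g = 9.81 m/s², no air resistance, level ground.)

R = v₀² × sin(2θ) / g = 41.7² × sin(2 × 55°) / 9.81 = 1738.89 × 0.939693 / 9.81 = 166.567 m
R = 166.567 m / 0.3048 = 546.5 ft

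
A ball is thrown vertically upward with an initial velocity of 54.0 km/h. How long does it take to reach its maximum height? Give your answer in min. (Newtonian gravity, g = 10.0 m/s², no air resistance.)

v₀ = 54.0 km/h × 0.2777777777777778 = 15.0 m/s
t_up = v₀ / g = 15.0 / 10.0 = 1.5 s
t_up = 1.5 s / 60.0 = 0.025 min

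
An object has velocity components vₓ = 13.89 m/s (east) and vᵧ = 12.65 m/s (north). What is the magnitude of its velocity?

|v| = √(vₓ² + vᵧ²) = √(13.89² + 12.65²) = √(352.9546) = 18.79 m/s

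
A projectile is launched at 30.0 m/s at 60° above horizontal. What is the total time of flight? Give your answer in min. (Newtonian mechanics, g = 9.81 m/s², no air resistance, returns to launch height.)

T = 2 × v₀ × sin(θ) / g = 2 × 30.0 × sin(60°) / 9.81 = 2 × 30.0 × 0.866025 / 9.81 = 5.29679 s
T = 5.29679 s / 60.0 = 0.08828 min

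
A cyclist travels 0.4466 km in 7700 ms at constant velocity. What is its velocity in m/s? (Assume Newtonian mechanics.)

d = 0.4466 km × 1000.0 = 446.6 m
t = 7700 ms × 0.001 = 7.7 s
v = d / t = 446.6 / 7.7 = 58.0 m/s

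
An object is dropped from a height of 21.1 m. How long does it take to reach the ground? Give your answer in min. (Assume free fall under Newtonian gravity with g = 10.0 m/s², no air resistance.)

t = √(2h/g) = √(2 × 21.1 / 10.0) = 2.05426 s
t = 2.05426 s / 60.0 = 0.03424 min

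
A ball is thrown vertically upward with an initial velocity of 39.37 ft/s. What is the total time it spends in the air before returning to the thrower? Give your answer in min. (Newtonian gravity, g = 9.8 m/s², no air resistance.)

v₀ = 39.37 ft/s × 0.3048 = 12.0 m/s
t_total = 2 × v₀ / g = 2 × 12.0 / 9.8 = 2.44898 s
t_total = 2.44898 s / 60.0 = 0.04082 min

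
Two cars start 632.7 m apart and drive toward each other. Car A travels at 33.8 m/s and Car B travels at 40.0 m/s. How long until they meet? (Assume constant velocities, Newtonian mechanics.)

Combined speed: v_combined = 33.8 + 40.0 = 73.8 m/s
Time to meet: t = d/v_combined = 632.7/73.8 = 8.57 s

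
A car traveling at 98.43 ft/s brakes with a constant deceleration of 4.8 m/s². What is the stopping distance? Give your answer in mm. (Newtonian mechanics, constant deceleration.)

v₀ = 98.43 ft/s × 0.3048 = 30.0015 m/s
d = v₀² / (2a) = 30.0015² / (2 × 4.8) = 900.09 / 9.6 = 93.7594 m
d = 93.7594 m / 0.001 = 93760 mm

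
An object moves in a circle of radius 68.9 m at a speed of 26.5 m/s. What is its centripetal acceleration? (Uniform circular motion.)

a_c = v²/r = 26.5²/68.9 = 702.25/68.9 = 10.19 m/s²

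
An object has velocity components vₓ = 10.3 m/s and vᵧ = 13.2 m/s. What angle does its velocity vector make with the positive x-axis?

θ = arctan(vᵧ/vₓ) = arctan(13.2/10.3) = 52.03°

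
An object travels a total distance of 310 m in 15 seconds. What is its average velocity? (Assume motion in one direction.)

v_avg = Δd / Δt = 310 / 15 = 20.67 m/s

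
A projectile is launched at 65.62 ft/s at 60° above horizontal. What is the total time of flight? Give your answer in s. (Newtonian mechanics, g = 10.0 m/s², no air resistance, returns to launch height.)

v₀ = 65.62 ft/s × 0.3048 = 20.001 m/s
T = 2 × v₀ × sin(θ) / g = 2 × 20.001 × sin(60°) / 10.0 = 2 × 20.001 × 0.866025 / 10.0 = 3.464 s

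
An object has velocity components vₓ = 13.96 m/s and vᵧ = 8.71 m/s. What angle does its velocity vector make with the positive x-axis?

θ = arctan(vᵧ/vₓ) = arctan(8.71/13.96) = 31.96°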